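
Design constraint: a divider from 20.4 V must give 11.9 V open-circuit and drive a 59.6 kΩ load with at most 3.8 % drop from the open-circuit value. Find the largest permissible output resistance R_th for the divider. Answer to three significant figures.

R_th ≤ 2.35 kΩ

Loading drop = R_th/(R_th + R_L) ≤ 0.0380, so R_th ≤ R_L · ε/(1−ε) = 59.6 kΩ × 0.0380/0.9620 = 2.35 kΩ.
(Any R1, R2 with R2/(R1+R2) = 0.583 and R1‖R2 ≤ 2.35 kΩ will meet the spec.)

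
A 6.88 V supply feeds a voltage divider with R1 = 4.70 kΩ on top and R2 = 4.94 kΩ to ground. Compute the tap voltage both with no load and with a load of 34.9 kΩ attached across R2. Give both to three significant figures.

Open-circuit: V = 6.88 × 4.94/(4.70 + 4.94) = 3.53 V.
With the load, R2 becomes R2‖R_L = 4.327 kΩ, so V = 6.88 × 4.327/9.027 = 3.30 V.

Unloaded: 3.53 V; loaded: 3.30 V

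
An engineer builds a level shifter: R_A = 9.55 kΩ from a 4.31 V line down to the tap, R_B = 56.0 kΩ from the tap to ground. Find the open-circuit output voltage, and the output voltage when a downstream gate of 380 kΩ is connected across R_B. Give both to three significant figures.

Unloaded: 3.68 V; loaded: 3.60 V

Open-circuit: V = 4.31 × 56.0/(9.55 + 56.0) = 3.68 V.
With the load, R_B becomes R_B‖R_L = 48.81 kΩ, so V = 4.31 × 48.81/58.36 = 3.60 V.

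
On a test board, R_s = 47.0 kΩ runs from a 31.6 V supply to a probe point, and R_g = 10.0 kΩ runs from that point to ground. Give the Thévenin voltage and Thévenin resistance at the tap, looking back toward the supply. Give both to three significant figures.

V_th is the open-circuit tap voltage: 31.6 × 10.0/(47.0 + 10.0) = 5.54 V.
With the supply zeroed, R_s and R_g appear in parallel from the tap: R_th = R_s‖R_g = (47.0 × 10.0)/57.00 = 8.25 kΩ.

V_th = 5.54 V, R_th = 8.25 kΩ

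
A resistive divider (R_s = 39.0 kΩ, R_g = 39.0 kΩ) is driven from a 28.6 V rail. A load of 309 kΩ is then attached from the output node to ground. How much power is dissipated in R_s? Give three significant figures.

P ≈ 5.88 mW

Total resistance from the source is R_s + (R_g‖R_L) = 73.63 kΩ, so I = 28.6/73.63 kΩ = 0.3884 mA.
P = I²·R_s = (0.3884 mA)² × 39.0 kΩ = 5.88 mW.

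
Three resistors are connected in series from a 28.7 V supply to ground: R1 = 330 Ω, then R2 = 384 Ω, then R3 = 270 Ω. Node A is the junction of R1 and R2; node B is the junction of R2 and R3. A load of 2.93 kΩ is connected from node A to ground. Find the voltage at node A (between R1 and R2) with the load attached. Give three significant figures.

Below node A the series string R2+R3 = 654.0 Ω sits in parallel with the 2930 Ω load: 534.7 Ω.
V_A = 28.7 × 534.7/(330 + 534.7) = 17.7 V.

V ≈ 17.7 V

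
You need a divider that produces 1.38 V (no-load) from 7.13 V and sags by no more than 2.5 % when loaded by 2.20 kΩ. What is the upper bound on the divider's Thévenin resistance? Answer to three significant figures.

R_th ≤ 56.4 Ω

Loading drop = R_th/(R_th + R_L) ≤ 0.0250, so R_th ≤ R_L · ε/(1−ε) = 2.20 kΩ × 0.0250/0.9750 = 56.4 Ω.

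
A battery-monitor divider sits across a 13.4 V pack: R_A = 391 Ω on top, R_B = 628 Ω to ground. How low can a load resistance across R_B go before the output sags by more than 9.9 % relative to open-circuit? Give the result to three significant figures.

R_L(min) ≈ 2.19 kΩ

Output resistance R_th = R_A‖R_B = (391 × 628)/1019 = 241.0 Ω.
The fractional drop is R_th/(R_th + R_L); requiring this ≤ 0.0990 gives R_L ≥ R_th(1/0.0990 − 1) = 241.0 × 9.101 = 2.19 kΩ.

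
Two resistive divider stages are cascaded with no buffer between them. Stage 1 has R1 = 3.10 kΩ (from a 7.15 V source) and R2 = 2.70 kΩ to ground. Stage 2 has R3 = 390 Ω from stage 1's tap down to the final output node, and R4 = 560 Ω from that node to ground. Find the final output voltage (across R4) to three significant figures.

V_out ≈ 0.779 V

Stage 2 presents R3+R4 = 950.0 Ω as a load on stage 1's tap.
Stage 1's lower leg becomes R2‖(R3+R4) = 702.7 Ω, so V_mid = 7.15 × 702.7/3803 = 1.321 V.
Stage 2 is itself unloaded: V_out = V_mid × R4/(R3+R4) = 1.321 × 560/950.0 = 0.779 V.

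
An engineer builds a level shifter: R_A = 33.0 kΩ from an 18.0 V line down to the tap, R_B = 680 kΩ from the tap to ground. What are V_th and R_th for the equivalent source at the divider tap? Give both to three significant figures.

V_th is the open-circuit tap voltage: 18.0 × 680/(33.0 + 680) = 17.2 V.
With the supply zeroed, R_A and R_B appear in parallel from the tap: R_th = R_A‖R_B = (33.0 × 680)/713.0 = 31.5 kΩ.

V_th = 17.2 V, R_th = 31.5 kΩ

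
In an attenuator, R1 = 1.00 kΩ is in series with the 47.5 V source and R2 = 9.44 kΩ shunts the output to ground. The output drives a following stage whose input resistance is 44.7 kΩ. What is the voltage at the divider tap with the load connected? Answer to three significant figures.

V_out ≈ 42.1 V

The load sits in parallel with R2: R2‖R_L = (9.44 × 44.7) / (9.44 + 44.7) = 7.794 kΩ.
V_out = 47.5 × 7.794 / (1.00 + 7.794) = 47.5 × 7.794/8.794 = 42.1 V.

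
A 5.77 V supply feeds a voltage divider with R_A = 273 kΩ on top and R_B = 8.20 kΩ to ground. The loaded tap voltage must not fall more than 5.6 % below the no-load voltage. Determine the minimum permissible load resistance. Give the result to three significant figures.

Output resistance R_th = R_A‖R_B = (273 × 8.20)/281.2 = 7.961 kΩ.
The fractional drop is R_th/(R_th + R_L); requiring this ≤ 0.0560 gives R_L ≥ R_th(1/0.0560 − 1) = 7.961 × 16.86 = 134 kΩ.

R_L(min) ≈ 134 kΩ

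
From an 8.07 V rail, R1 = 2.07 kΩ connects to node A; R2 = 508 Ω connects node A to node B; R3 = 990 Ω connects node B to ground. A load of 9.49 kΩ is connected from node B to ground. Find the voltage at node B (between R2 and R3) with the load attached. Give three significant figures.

V ≈ 2.08 V

At node B, R3 is in parallel with the load: R3‖R_L = 896.5 Ω.
Below node A the resistance is R2 + (R3‖R_L) = 1404 Ω, so V_A = 8.07 × 1404/3474 = 3.262 V.
Then V_B = V_A × (R3‖R_L)/(R2 + R3‖R_L) = 3.262 × 896.5/1404 = 2.08 V.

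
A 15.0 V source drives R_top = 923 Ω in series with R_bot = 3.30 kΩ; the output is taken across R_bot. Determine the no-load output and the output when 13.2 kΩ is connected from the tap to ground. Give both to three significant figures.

Open-circuit: V = 15.0 × 3300/(923 + 3300) = 11.7 V.
With the load, R_bot becomes R_bot‖R_L = 2640 Ω, so V = 15.0 × 2640/3563 = 11.1 V.

Unloaded: 11.7 V; loaded: 11.1 V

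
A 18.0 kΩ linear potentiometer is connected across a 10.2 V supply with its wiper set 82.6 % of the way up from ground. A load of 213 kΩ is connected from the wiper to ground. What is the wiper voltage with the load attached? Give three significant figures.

V ≈ 8.32 V

The wiper splits the pot into (1−α)R = 3.132 kΩ above and αR = 14.87 kΩ below.
Lower section ‖ load = 13.90 kΩ.
V_wiper = 10.2 × 13.90/(3.132 + 13.90) = 8.32 V.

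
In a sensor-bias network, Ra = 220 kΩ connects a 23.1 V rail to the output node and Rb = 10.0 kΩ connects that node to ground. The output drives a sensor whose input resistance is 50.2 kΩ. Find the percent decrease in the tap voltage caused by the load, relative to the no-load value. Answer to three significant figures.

The divider's output (Thévenin) resistance is Ra‖Rb = 9.565 kΩ.
Fractional drop under load = R_th/(R_th + R_L) = 9.565 / (9.565 + 50.2) = 0.1600.
So the output falls by 16.0 %.

16.0 %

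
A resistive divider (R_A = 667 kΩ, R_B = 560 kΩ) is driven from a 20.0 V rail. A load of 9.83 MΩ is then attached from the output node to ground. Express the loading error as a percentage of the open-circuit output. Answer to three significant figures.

3.00 %

The divider's output (Thévenin) resistance is R_A‖R_B = 304.4 kΩ.
Fractional drop under load = R_th/(R_th + R_L) = 304.4 / (304.4 + 9830) = 0.03004.
So the output falls by 3.00 %.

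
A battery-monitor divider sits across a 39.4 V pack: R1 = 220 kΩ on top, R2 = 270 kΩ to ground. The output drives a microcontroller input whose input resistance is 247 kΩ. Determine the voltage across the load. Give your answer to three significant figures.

V_out ≈ 14.6 V

The load sits in parallel with R2: R2‖R_L = (270 × 247) / (270 + 247) = 129.0 kΩ.
V_out = 39.4 × 129.0 / (220 + 129.0) = 39.4 × 129.0/349.0 = 14.6 V.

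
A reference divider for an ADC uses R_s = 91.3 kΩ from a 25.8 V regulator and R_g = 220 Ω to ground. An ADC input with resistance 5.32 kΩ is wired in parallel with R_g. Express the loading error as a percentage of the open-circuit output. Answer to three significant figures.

3.96 %

The divider's output (Thévenin) resistance is R_s‖R_g = 219.5 Ω.
Fractional drop under load = R_th/(R_th + R_L) = 219.5 / (219.5 + 5320) = 0.03962.
So the output falls by 3.96 %.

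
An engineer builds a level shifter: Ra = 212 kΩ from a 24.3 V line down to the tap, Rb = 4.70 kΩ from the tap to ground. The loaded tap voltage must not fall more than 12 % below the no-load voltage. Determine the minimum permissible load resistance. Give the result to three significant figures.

R_L(min) ≈ 33.7 kΩ

Output resistance R_th = Ra‖Rb = (212 × 4.70)/216.7 = 4.598 kΩ.
The fractional drop is R_th/(R_th + R_L); requiring this ≤ 0.120 gives R_L ≥ R_th(1/0.120 − 1) = 4.598 × 7.333 = 33.7 kΩ.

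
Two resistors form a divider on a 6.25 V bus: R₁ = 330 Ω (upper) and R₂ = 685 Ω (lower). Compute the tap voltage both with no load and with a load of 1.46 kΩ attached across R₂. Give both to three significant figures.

Open-circuit: V = 6.25 × 685/(330 + 685) = 4.22 V.
With the load, R₂ becomes R₂‖R_L = 466.2 Ω, so V = 6.25 × 466.2/796.2 = 3.66 V.

Unloaded: 4.22 V; loaded: 3.66 V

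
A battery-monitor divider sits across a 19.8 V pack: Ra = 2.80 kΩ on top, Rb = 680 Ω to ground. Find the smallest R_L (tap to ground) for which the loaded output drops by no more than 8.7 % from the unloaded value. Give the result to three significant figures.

Output resistance R_th = Ra‖Rb = (2800 × 680)/3480 = 547.1 Ω.
The fractional drop is R_th/(R_th + R_L); requiring this ≤ 0.0870 gives R_L ≥ R_th(1/0.0870 − 1) = 547.1 × 10.49 = 5.74 kΩ.

R_L(min) ≈ 5.74 kΩ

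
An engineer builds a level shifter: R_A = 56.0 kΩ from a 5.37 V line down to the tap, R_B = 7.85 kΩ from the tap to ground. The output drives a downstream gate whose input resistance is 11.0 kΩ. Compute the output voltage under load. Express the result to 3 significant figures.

V_out ≈ 0.406 V

The load sits in parallel with R_B: R_B‖R_L = (7.85 × 11.0) / (7.85 + 11.0) = 4.581 kΩ.
V_out = 5.37 × 4.581 / (56.0 + 4.581) = 5.37 × 4.581/60.58 = 0.406 V.
(Unloaded it would have been 0.660 V.)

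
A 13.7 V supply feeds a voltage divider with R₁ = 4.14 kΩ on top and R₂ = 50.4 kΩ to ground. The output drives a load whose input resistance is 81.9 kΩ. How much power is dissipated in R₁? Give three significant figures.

Total resistance from the source is R₁ + (R₂‖R_L) = 35.34 kΩ, so I = 13.7/35.34 kΩ = 0.3877 mA.
P = I²·R₁ = (0.3877 mA)² × 4.14 kΩ = 0.622 mW.

P ≈ 0.622 mW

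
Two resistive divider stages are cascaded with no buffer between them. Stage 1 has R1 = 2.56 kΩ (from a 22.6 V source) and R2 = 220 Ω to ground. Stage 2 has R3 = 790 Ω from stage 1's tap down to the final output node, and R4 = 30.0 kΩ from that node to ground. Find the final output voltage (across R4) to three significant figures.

Stage 2 presents R3+R4 = 30790 Ω as a load on stage 1's tap.
Stage 1's lower leg becomes R2‖(R3+R4) = 218.4 Ω, so V_mid = 22.6 × 218.4/2778 = 1.777 V.
Stage 2 is itself unloaded: V_out = V_mid × R4/(R3+R4) = 1.777 × 30000/30790 = 1.73 V.

V_out ≈ 1.73 V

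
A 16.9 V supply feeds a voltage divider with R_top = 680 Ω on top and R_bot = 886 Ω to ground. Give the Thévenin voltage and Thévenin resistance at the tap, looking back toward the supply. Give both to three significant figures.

V_th = 9.56 V, R_th = 385 Ω

V_th is the open-circuit tap voltage: 16.9 × 886/(680 + 886) = 9.56 V.
With the supply zeroed, R_top and R_bot appear in parallel from the tap: R_th = R_top‖R_bot = (680 × 886)/1566 = 385 Ω.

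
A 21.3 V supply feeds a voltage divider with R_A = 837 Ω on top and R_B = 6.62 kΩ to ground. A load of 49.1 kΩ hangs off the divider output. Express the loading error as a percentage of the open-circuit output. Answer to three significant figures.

The divider's output (Thévenin) resistance is R_A‖R_B = 743.1 Ω.
Fractional drop under load = R_th/(R_th + R_L) = 743.1 / (743.1 + 49100) = 0.01491.
So the output falls by 1.49 %.

1.49 %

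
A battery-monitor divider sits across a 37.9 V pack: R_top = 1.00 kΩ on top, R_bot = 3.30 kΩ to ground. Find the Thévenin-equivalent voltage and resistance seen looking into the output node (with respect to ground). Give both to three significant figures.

V_th is the open-circuit tap voltage: 37.9 × 3.30/(1.00 + 3.30) = 29.1 V.
With the supply zeroed, R_top and R_bot appear in parallel from the tap: R_th = R_top‖R_bot = (1.00 × 3.30)/4.300 = 767 Ω.

V_th = 29.1 V, R_th = 767 Ω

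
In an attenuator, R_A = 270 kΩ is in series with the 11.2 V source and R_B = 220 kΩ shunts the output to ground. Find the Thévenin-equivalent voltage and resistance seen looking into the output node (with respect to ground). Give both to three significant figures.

V_th = 5.03 V, R_th = 121 kΩ

V_th is the open-circuit tap voltage: 11.2 × 220/(270 + 220) = 5.03 V.
With the supply zeroed, R_A and R_B appear in parallel from the tap: R_th = R_A‖R_B = (270 × 220)/490.0 = 121 kΩ.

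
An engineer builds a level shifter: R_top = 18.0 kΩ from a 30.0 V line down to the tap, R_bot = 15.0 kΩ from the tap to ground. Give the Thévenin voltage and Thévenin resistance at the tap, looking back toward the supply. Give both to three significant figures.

V_th is the open-circuit tap voltage: 30.0 × 15.0/(18.0 + 15.0) = 13.6 V.
With the supply zeroed, R_top and R_bot appear in parallel from the tap: R_th = R_top‖R_bot = (18.0 × 15.0)/33.00 = 8.18 kΩ.

V_th = 13.6 V, R_th = 8.18 kΩ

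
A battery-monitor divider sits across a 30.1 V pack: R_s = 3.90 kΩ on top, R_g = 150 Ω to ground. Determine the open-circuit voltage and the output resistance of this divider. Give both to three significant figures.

V_th is the open-circuit tap voltage: 30.1 × 150/(3900 + 150) = 1.11 V.
With the supply zeroed, R_s and R_g appear in parallel from the tap: R_th = R_s‖R_g = (3900 × 150)/4050 = 144 Ω.

V_th = 1.11 V, R_th = 144 Ω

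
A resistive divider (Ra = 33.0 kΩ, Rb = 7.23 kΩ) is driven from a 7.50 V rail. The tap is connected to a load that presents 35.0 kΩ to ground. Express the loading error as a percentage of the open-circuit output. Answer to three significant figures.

The divider's output (Thévenin) resistance is Ra‖Rb = 5.931 kΩ.
Fractional drop under load = R_th/(R_th + R_L) = 5.931 / (5.931 + 35.0) = 0.1449.
So the output falls by 14.5 %.

14.5 %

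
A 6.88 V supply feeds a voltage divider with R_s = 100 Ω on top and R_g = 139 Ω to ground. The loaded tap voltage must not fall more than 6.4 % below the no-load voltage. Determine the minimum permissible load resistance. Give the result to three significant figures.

R_L(min) ≈ 851 Ω

Output resistance R_th = R_s‖R_g = (100 × 139)/239.0 = 58.16 Ω.
The fractional drop is R_th/(R_th + R_L); requiring this ≤ 0.0640 gives R_L ≥ R_th(1/0.0640 − 1) = 58.16 × 14.62 = 851 Ω.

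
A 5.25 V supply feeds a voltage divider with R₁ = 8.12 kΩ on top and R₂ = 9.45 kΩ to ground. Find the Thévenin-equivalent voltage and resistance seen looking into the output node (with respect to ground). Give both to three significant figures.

V_th = 2.82 V, R_th = 4.37 kΩ

V_th is the open-circuit tap voltage: 5.25 × 9.45/(8.12 + 9.45) = 2.82 V.
With the supply zeroed, R₁ and R₂ appear in parallel from the tap: R_th = R₁‖R₂ = (8.12 × 9.45)/17.57 = 4.37 kΩ.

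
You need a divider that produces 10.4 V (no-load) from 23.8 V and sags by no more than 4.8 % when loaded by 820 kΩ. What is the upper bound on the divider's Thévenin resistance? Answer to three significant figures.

Loading drop = R_th/(R_th + R_L) ≤ 0.0480, so R_th ≤ R_L · ε/(1−ε) = 820 kΩ × 0.0480/0.9520 = 41.3 kΩ.

R_th ≤ 41.3 kΩ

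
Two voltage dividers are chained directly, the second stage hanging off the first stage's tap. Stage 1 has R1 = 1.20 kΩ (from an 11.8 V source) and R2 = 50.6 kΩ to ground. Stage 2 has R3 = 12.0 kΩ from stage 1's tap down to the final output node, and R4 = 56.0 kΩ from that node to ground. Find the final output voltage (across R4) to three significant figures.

Stage 2 presents R3+R4 = 68.00 kΩ as a load on stage 1's tap.
Stage 1's lower leg becomes R2‖(R3+R4) = 29.01 kΩ, so V_mid = 11.8 × 29.01/30.21 = 11.33 V.
Stage 2 is itself unloaded: V_out = V_mid × R4/(R3+R4) = 11.33 × 56.0/68.00 = 9.33 V.

V_out ≈ 9.33 V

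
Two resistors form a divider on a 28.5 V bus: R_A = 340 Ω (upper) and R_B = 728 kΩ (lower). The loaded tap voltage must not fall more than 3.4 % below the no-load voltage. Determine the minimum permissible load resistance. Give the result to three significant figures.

R_L(min) ≈ 9.66 kΩ

Output resistance R_th = R_A‖R_B = (340 × 728000)/728300 = 339.8 Ω.
The fractional drop is R_th/(R_th + R_L); requiring this ≤ 0.0340 gives R_L ≥ R_th(1/0.0340 − 1) = 339.8 × 28.41 = 9.66 kΩ.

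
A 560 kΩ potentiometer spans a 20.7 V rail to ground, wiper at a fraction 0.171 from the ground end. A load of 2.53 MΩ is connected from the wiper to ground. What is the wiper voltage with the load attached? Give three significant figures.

V ≈ 3.43 V

The wiper splits the pot into (1−α)R = 464.2 kΩ above and αR = 95.76 kΩ below.
Lower section ‖ load = 92.27 kΩ.
V_wiper = 20.7 × 92.27/(464.2 + 92.27) = 3.43 V.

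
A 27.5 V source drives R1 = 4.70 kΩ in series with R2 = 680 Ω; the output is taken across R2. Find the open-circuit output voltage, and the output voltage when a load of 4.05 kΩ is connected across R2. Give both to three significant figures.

Unloaded: 3.48 V; loaded: 3.03 V

Open-circuit: V = 27.5 × 680/(4700 + 680) = 3.48 V.
With the load, R2 becomes R2‖R_L = 582.2 Ω, so V = 27.5 × 582.2/5282 = 3.03 V.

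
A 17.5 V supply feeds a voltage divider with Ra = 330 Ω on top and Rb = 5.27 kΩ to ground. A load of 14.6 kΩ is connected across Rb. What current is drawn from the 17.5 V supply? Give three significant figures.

I ≈ 4.16 mA

Rb‖R_L = 3872 Ω, so the source sees Ra + Rb‖R_L = 4202 Ω.
I = 17.5 V / 4202 Ω = 4.16 mA.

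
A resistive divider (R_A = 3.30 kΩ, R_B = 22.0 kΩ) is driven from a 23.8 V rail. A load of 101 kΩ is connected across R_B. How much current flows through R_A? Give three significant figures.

I ≈ 1.11 mA

R_B‖R_L = 18.07 kΩ, so the source sees R_A + R_B‖R_L = 21.37 kΩ.
I = 23.8 V / 21.37 kΩ = 1.11 mA.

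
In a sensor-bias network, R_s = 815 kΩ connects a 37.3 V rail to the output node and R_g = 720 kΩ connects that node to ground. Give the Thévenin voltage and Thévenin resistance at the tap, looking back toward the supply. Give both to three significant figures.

V_th = 17.5 V, R_th = 382 kΩ

V_th is the open-circuit tap voltage: 37.3 × 720/(815 + 720) = 17.5 V.
With the supply zeroed, R_s and R_g appear in parallel from the tap: R_th = R_s‖R_g = (815 × 720)/1535 = 382 kΩ.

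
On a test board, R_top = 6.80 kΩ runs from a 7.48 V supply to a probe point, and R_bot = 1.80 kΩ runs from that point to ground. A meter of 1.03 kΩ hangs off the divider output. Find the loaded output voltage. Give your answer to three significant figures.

V_out ≈ 0.657 V

The load sits in parallel with R_bot: R_bot‖R_L = (1.80 × 1.03) / (1.80 + 1.03) = 0.6551 kΩ.
V_out = 7.48 × 0.6551 / (6.80 + 0.6551) = 7.48 × 0.6551/7.455 = 0.657 V.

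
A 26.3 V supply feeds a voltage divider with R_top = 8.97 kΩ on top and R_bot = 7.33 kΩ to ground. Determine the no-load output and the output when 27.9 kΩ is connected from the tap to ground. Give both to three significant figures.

Open-circuit: V = 26.3 × 7.33/(8.97 + 7.33) = 11.8 V.
With the load, R_bot becomes R_bot‖R_L = 5.805 kΩ, so V = 26.3 × 5.805/14.77 = 10.3 V.

Unloaded: 11.8 V; loaded: 10.3 V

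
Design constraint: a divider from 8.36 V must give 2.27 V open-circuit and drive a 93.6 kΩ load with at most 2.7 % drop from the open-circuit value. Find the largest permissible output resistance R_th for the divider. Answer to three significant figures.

R_th ≤ 2.60 kΩ

Loading drop = R_th/(R_th + R_L) ≤ 0.0270, so R_th ≤ R_L · ε/(1−ε) = 93.6 kΩ × 0.0270/0.9730 = 2.60 kΩ.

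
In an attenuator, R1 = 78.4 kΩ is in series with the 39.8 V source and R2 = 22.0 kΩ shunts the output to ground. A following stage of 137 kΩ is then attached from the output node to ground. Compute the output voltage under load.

V_out ≈ 7.75 V

The load sits in parallel with R2: R2‖R_L = (22.0 × 137) / (22.0 + 137) = 18.96 kΩ.
V_out = 39.8 × 18.96 / (78.4 + 18.96) = 39.8 × 18.96/97.36 = 7.75 V.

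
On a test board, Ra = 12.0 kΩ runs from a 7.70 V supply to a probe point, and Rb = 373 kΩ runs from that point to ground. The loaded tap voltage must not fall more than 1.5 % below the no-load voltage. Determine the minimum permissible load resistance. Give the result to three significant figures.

R_L(min) ≈ 763 kΩ

Output resistance R_th = Ra‖Rb = (12.0 × 373)/385.0 = 11.63 kΩ.
The fractional drop is R_th/(R_th + R_L); requiring this ≤ 0.0150 gives R_L ≥ R_th(1/0.0150 − 1) = 11.63 × 65.67 = 763 kΩ.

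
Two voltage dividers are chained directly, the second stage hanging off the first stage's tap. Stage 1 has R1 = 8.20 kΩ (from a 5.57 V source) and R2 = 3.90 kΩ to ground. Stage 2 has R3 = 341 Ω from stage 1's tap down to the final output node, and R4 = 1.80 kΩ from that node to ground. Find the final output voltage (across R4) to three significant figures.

Stage 2 presents R3+R4 = 2141 Ω as a load on stage 1's tap.
Stage 1's lower leg becomes R2‖(R3+R4) = 1382 Ω, so V_mid = 5.57 × 1382/9582 = 0.8035 V.
Stage 2 is itself unloaded: V_out = V_mid × R4/(R3+R4) = 0.8035 × 1800/2141 = 0.675 V.

V_out ≈ 0.675 V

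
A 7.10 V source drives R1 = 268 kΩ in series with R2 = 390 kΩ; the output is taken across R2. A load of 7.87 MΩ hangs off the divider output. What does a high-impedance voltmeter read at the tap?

The load sits in parallel with R2: R2‖R_L = (390 × 7870) / (390 + 7870) = 371.6 kΩ.
V_out = 7.10 × 371.6 / (268 + 371.6) = 7.10 × 371.6/639.6 = 4.12 V.
(Unloaded it would have been 4.21 V.)

V_out ≈ 4.12 V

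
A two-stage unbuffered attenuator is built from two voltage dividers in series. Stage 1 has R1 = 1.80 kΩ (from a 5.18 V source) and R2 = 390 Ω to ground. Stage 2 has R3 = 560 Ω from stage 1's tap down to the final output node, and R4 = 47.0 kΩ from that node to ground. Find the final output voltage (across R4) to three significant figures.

V_out ≈ 0.906 V

Stage 2 presents R3+R4 = 47560 Ω as a load on stage 1's tap.
Stage 1's lower leg becomes R2‖(R3+R4) = 386.8 Ω, so V_mid = 5.18 × 386.8/2187 = 0.9163 V.
Stage 2 is itself unloaded: V_out = V_mid × R4/(R3+R4) = 0.9163 × 47000/47560 = 0.906 V.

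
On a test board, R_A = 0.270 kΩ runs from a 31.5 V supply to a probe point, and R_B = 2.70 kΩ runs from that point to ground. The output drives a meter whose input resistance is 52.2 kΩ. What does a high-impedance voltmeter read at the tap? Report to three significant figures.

The load sits in parallel with R_B: R_B‖R_L = (2700 × 52200) / (2700 + 52200) = 2567 Ω.
V_out = 31.5 × 2567 / (270 + 2567) = 31.5 × 2567/2837 = 28.5 V.
(Unloaded it would have been 28.6 V.)

V_out ≈ 28.5 V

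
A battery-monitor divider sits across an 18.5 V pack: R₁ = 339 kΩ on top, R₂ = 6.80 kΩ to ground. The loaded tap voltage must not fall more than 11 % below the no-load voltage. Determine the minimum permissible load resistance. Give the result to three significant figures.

Output resistance R_th = R₁‖R₂ = (339 × 6.80)/345.8 = 6.666 kΩ.
The fractional drop is R_th/(R_th + R_L); requiring this ≤ 0.110 gives R_L ≥ R_th(1/0.110 − 1) = 6.666 × 8.091 = 53.9 kΩ.

R_L(min) ≈ 53.9 kΩ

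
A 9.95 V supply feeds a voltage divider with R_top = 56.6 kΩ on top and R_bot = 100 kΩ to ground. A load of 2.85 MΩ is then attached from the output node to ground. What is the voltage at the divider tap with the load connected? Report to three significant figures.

The load sits in parallel with R_bot: R_bot‖R_L = (100 × 2850) / (100 + 2850) = 96.61 kΩ.
V_out = 9.95 × 96.61 / (56.6 + 96.61) = 9.95 × 96.61/153.2 = 6.27 V.
(Unloaded it would have been 6.35 V.)

V_out ≈ 6.27 V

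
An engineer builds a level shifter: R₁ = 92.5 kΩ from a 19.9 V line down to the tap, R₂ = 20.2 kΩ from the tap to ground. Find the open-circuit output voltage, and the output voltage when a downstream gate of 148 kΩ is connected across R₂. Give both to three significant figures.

Open-circuit: V = 19.9 × 20.2/(92.5 + 20.2) = 3.57 V.
With the load, R₂ becomes R₂‖R_L = 17.77 kΩ, so V = 19.9 × 17.77/110.3 = 3.21 V.

Unloaded: 3.57 V; loaded: 3.21 V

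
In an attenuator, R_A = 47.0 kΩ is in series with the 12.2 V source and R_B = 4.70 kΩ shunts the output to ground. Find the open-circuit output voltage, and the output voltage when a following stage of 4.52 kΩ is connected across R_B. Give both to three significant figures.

Open-circuit: V = 12.2 × 4.70/(47.0 + 4.70) = 1.11 V.
With the load, R_B becomes R_B‖R_L = 2.304 kΩ, so V = 12.2 × 2.304/49.30 = 0.570 V.

Unloaded: 1.11 V; loaded: 0.570 V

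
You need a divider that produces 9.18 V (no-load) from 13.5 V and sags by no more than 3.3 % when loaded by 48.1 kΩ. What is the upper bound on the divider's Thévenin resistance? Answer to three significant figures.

Loading drop = R_th/(R_th + R_L) ≤ 0.0330, so R_th ≤ R_L · ε/(1−ε) = 48.1 kΩ × 0.0330/0.9670 = 1.64 kΩ.
(Any R1, R2 with R2/(R1+R2) = 0.680 and R1‖R2 ≤ 1.64 kΩ will meet the spec.)

R_th ≤ 1.64 kΩ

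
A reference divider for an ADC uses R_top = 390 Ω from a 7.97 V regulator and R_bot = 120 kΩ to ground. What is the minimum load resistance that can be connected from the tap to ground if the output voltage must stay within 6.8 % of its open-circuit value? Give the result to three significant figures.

R_L(min) ≈ 5.33 kΩ

Output resistance R_th = R_top‖R_bot = (390 × 120000)/120400 = 388.7 Ω.
The fractional drop is R_th/(R_th + R_L); requiring this ≤ 0.0680 gives R_L ≥ R_th(1/0.0680 − 1) = 388.7 × 13.71 = 5.33 kΩ.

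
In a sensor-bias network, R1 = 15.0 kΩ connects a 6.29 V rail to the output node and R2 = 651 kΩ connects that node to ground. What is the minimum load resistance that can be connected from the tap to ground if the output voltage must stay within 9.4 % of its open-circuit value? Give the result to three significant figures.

R_L(min) ≈ 141 kΩ

Output resistance R_th = R1‖R2 = (15.0 × 651)/666.0 = 14.66 kΩ.
The fractional drop is R_th/(R_th + R_L); requiring this ≤ 0.0940 gives R_L ≥ R_th(1/0.0940 − 1) = 14.66 × 9.638 = 141 kΩ.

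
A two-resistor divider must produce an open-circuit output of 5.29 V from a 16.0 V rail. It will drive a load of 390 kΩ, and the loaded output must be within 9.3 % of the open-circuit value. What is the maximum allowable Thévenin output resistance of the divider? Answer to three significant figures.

R_th ≤ 40.0 kΩ

Loading drop = R_th/(R_th + R_L) ≤ 0.0930, so R_th ≤ R_L · ε/(1−ε) = 390 kΩ × 0.0930/0.9070 = 40.0 kΩ.
(Any R1, R2 with R2/(R1+R2) = 0.331 and R1‖R2 ≤ 40.0 kΩ will meet the spec.)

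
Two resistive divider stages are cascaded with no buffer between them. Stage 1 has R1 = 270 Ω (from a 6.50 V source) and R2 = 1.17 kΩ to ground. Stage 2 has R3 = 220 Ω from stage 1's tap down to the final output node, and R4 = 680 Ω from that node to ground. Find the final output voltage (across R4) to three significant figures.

Stage 2 presents R3+R4 = 900.0 Ω as a load on stage 1's tap.
Stage 1's lower leg becomes R2‖(R3+R4) = 508.7 Ω, so V_mid = 6.50 × 508.7/778.7 = 4.246 V.
Stage 2 is itself unloaded: V_out = V_mid × R4/(R3+R4) = 4.246 × 680/900.0 = 3.21 V.

V_out ≈ 3.21 V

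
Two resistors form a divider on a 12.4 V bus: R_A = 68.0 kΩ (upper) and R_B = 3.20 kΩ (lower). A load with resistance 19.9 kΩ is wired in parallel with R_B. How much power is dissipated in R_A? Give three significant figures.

Total resistance from the source is R_A + (R_B‖R_L) = 70.76 kΩ, so I = 12.4/70.76 kΩ = 0.1752 mA.
P = I²·R_A = (0.1752 mA)² × 68.0 kΩ = 2.09 mW.

P ≈ 2.09 mW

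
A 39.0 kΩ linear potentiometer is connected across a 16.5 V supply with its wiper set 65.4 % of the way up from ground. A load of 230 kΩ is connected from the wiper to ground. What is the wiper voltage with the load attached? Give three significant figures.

The wiper splits the pot into (1−α)R = 13.49 kΩ above and αR = 25.51 kΩ below.
Lower section ‖ load = 22.96 kΩ.
V_wiper = 16.5 × 22.96/(13.49 + 22.96) = 10.4 V.

V ≈ 10.4 V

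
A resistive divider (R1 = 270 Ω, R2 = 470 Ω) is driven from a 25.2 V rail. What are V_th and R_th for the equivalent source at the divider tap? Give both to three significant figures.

V_th = 16.0 V, R_th = 171 Ω

V_th is the open-circuit tap voltage: 25.2 × 470/(270 + 470) = 16.0 V.
With the supply zeroed, R1 and R2 appear in parallel from the tap: R_th = R1‖R2 = (270 × 470)/740.0 = 171 Ω.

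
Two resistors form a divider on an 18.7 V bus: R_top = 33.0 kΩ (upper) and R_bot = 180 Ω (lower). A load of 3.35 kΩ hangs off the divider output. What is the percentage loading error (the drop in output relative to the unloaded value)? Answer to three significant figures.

The divider's output (Thévenin) resistance is R_top‖R_bot = 179.0 Ω.
Fractional drop under load = R_th/(R_th + R_L) = 179.0 / (179.0 + 3350) = 0.05073.
So the output falls by 5.07 %.

5.07 %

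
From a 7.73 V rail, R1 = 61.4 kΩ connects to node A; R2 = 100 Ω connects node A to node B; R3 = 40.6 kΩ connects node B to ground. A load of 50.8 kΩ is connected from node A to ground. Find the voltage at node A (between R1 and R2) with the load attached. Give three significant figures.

Below node A the series string R2+R3 = 40700 Ω sits in parallel with the 50800 Ω load: 22600 Ω.
V_A = 7.73 × 22600/(61400 + 22600) = 2.08 V.

V ≈ 2.08 V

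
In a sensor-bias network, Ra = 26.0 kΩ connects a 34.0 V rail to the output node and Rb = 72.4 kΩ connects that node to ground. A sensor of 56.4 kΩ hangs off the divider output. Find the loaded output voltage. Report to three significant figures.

V_out ≈ 18.7 V

The load sits in parallel with Rb: Rb‖R_L = (72.4 × 56.4) / (72.4 + 56.4) = 31.70 kΩ.
V_out = 34.0 × 31.70 / (26.0 + 31.70) = 34.0 × 31.70/57.70 = 18.7 V.
(Unloaded it would have been 25.0 V.)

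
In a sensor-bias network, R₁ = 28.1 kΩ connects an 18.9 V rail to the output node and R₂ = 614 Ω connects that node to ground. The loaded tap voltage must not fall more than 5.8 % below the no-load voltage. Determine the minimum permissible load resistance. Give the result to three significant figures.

R_L(min) ≈ 9.76 kΩ

Output resistance R_th = R₁‖R₂ = (28100 × 614)/28710 = 600.9 Ω.
The fractional drop is R_th/(R_th + R_L); requiring this ≤ 0.0580 gives R_L ≥ R_th(1/0.0580 − 1) = 600.9 × 16.24 = 9.76 kΩ.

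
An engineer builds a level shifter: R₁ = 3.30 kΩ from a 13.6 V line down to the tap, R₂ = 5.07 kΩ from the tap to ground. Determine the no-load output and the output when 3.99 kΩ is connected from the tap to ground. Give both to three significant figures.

Unloaded: 8.24 V; loaded: 5.49 V

Open-circuit: V = 13.6 × 5.07/(3.30 + 5.07) = 8.24 V.
With the load, R₂ becomes R₂‖R_L = 2.233 kΩ, so V = 13.6 × 2.233/5.533 = 5.49 V.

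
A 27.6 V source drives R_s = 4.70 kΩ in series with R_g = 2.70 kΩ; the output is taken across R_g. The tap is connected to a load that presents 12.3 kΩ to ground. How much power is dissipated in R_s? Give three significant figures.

Total resistance from the source is R_s + (R_g‖R_L) = 6.914 kΩ, so I = 27.6/6.914 kΩ = 3.992 mA.
P = I²·R_s = (3.992 mA)² × 4.70 kΩ = 74.9 mW.

P ≈ 74.9 mW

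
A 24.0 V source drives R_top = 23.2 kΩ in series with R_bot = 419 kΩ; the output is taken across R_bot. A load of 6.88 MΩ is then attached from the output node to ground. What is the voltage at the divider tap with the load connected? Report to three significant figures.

V_out ≈ 22.7 V

The load sits in parallel with R_bot: R_bot‖R_L = (419 × 6880) / (419 + 6880) = 394.9 kΩ.
V_out = 24.0 × 394.9 / (23.2 + 394.9) = 24.0 × 394.9/418.1 = 22.7 V.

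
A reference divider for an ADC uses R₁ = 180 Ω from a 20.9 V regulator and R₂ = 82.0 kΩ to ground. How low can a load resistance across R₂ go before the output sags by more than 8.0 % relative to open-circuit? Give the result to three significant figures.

R_L(min) ≈ 2.07 kΩ

Output resistance R_th = R₁‖R₂ = (180 × 82000)/82180 = 179.6 Ω.
The fractional drop is R_th/(R_th + R_L); requiring this ≤ 0.0800 gives R_L ≥ R_th(1/0.0800 − 1) = 179.6 × 11.50 = 2.07 kΩ.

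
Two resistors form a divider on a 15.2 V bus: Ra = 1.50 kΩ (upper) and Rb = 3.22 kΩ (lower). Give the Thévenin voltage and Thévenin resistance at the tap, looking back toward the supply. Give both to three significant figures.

V_th = 10.4 V, R_th = 1.02 kΩ

V_th is the open-circuit tap voltage: 15.2 × 3.22/(1.50 + 3.22) = 10.4 V.
With the supply zeroed, Ra and Rb appear in parallel from the tap: R_th = Ra‖Rb = (1.50 × 3.22)/4.720 = 1.02 kΩ.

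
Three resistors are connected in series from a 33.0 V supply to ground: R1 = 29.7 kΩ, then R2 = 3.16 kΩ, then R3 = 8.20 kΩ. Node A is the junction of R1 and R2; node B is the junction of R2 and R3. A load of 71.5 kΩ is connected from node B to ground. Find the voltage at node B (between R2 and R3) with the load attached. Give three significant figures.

At node B, R3 is in parallel with the load: R3‖R_L = 7.356 kΩ.
Below node A the resistance is R2 + (R3‖R_L) = 10.52 kΩ, so V_A = 33.0 × 10.52/40.22 = 8.629 V.
Then V_B = V_A × (R3‖R_L)/(R2 + R3‖R_L) = 8.629 × 7.356/10.52 = 6.04 V.

V ≈ 6.04 V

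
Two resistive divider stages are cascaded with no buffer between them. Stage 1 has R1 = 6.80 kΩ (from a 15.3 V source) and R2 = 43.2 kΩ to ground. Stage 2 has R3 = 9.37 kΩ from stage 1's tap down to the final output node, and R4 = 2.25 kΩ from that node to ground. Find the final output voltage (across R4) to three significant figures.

V_out ≈ 1.70 V

Stage 2 presents R3+R4 = 11.62 kΩ as a load on stage 1's tap.
Stage 1's lower leg becomes R2‖(R3+R4) = 9.157 kΩ, so V_mid = 15.3 × 9.157/15.96 = 8.780 V.
Stage 2 is itself unloaded: V_out = V_mid × R4/(R3+R4) = 8.780 × 2.25/11.62 = 1.70 V.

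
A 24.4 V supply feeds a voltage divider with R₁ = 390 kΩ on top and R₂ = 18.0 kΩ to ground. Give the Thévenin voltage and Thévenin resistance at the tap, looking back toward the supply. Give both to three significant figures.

V_th is the open-circuit tap voltage: 24.4 × 18.0/(390 + 18.0) = 1.08 V.
With the supply zeroed, R₁ and R₂ appear in parallel from the tap: R_th = R₁‖R₂ = (390 × 18.0)/408.0 = 17.2 kΩ.

V_th = 1.08 V, R_th = 17.2 kΩ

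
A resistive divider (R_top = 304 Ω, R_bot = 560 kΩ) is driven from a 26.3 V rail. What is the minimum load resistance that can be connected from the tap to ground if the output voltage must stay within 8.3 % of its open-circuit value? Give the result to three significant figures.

R_L(min) ≈ 3.36 kΩ

Output resistance R_th = R_top‖R_bot = (304 × 560000)/560300 = 303.8 Ω.
The fractional drop is R_th/(R_th + R_L); requiring this ≤ 0.0830 gives R_L ≥ R_th(1/0.0830 − 1) = 303.8 × 11.05 = 3.36 kΩ.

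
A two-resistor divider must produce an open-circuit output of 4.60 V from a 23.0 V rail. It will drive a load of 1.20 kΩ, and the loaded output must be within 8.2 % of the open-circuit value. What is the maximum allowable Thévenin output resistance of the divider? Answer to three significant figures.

Loading drop = R_th/(R_th + R_L) ≤ 0.0820, so R_th ≤ R_L · ε/(1−ε) = 1.20 kΩ × 0.0820/0.9180 = 107 Ω.

R_th ≤ 107 Ω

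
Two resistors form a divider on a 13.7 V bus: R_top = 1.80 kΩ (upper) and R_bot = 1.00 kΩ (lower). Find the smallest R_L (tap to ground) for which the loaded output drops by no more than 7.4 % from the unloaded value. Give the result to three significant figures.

Output resistance R_th = R_top‖R_bot = (1800 × 1000)/2800 = 642.9 Ω.
The fractional drop is R_th/(R_th + R_L); requiring this ≤ 0.0740 gives R_L ≥ R_th(1/0.0740 − 1) = 642.9 × 12.51 = 8.04 kΩ.

R_L(min) ≈ 8.04 kΩ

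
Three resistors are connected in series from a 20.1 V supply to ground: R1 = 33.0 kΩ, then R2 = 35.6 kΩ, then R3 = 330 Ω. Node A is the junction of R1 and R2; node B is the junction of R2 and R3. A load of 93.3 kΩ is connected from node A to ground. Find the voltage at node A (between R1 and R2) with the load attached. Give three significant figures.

Below node A the series string R2+R3 = 35930 Ω sits in parallel with the 93300 Ω load: 25940 Ω.
V_A = 20.1 × 25940/(33000 + 25940) = 8.85 V.

V ≈ 8.85 V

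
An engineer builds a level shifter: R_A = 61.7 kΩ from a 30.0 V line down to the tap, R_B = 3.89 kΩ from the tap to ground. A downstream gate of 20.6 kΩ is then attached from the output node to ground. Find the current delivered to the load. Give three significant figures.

R_B‖R_L = 3.272 kΩ; V_out = 30.0 × 3.272/64.97 = 1.511 V.
I_L = V_out / R_L = 1.511 / 20.6 kΩ = 0.0733 mA.

I_L ≈ 0.0733 mA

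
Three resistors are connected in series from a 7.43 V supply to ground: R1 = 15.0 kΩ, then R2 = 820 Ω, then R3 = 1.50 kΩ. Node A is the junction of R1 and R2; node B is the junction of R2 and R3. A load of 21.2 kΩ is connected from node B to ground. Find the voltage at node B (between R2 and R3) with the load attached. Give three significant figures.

At node B, R3 is in parallel with the load: R3‖R_L = 1401 Ω.
Below node A the resistance is R2 + (R3‖R_L) = 2221 Ω, so V_A = 7.43 × 2221/17220 = 0.9582 V.
Then V_B = V_A × (R3‖R_L)/(R2 + R3‖R_L) = 0.9582 × 1401/2221 = 0.604 V.

V ≈ 0.604 V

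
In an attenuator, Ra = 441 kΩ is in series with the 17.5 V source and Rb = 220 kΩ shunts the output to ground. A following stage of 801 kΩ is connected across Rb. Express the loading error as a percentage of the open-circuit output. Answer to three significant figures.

15.5 %

The divider's output (Thévenin) resistance is Ra‖Rb = 146.8 kΩ.
Fractional drop under load = R_th/(R_th + R_L) = 146.8 / (146.8 + 801) = 0.1549.
So the output falls by 15.5 %.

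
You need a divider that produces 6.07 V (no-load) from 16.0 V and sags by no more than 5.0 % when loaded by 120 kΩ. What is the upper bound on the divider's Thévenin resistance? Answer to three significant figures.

Loading drop = R_th/(R_th + R_L) ≤ 0.0500, so R_th ≤ R_L · ε/(1−ε) = 120 kΩ × 0.0500/0.9500 = 6.32 kΩ.
(Any R1, R2 with R2/(R1+R2) = 0.379 and R1‖R2 ≤ 6.32 kΩ will meet the spec.)

R_th ≤ 6.32 kΩ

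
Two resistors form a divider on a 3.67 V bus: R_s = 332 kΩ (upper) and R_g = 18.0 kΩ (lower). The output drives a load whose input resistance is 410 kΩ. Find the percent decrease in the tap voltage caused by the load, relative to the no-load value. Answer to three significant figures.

The divider's output (Thévenin) resistance is R_s‖R_g = 17.07 kΩ.
Fractional drop under load = R_th/(R_th + R_L) = 17.07 / (17.07 + 410) = 0.03998.
So the output falls by 4.00 %.

4.00 %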